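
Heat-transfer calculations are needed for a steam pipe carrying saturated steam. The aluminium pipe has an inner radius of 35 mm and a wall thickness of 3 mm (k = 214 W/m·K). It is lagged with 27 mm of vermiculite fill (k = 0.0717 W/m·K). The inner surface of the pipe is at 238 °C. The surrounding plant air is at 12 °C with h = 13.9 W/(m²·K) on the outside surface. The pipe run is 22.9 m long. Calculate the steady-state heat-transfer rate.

Q ≈ 3780 W

Cylindrical conduction, so R = ln(r₂/r₁)/(2πkL) per layer, in series:
R_aluminium pipe wall = ln(38/35)/(2π×214×22.9) = 2.671×10^-6 K/W
R_vermiculite fill = ln(65/38)/(2π×0.0717×22.9) = 0.05203 K/W
R_outer film = 1/(h_o·2πr_oL) = 1/(13.9×2π×0.065×22.9) = 0.007692 K/W
R_total = 0.05973 K/W
Q = ΔT/R_total = 226/0.05973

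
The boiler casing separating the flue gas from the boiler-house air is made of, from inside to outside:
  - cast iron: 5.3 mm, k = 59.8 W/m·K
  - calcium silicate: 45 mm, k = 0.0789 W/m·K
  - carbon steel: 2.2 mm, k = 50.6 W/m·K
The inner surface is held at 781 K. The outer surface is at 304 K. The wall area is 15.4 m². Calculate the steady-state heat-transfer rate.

Q ≈ 12900 W

Series thermal resistances:
R_cast iron = L/(kA) = 0.0053/(59.8×15.4) = 5.755×10^-6 K/W
R_calcium silicate = L/(kA) = 0.045/(0.0789×15.4) = 0.03704 K/W
R_carbon steel = L/(kA) = 0.0022/(50.6×15.4) = 2.823×10^-6 K/W
R_total = 0.03704 K/W
Q = ΔT / R_total = 477 / 0.03704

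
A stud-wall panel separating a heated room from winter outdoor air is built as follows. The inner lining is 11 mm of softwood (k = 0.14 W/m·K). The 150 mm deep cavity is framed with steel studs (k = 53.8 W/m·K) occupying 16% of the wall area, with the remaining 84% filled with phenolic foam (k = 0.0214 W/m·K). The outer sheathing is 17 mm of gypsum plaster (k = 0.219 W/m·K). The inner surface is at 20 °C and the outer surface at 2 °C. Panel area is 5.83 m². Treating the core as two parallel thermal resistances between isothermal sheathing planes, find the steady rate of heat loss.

Sheathing layers in series; stud and cavity paths in parallel between them.
R_inner = 0.011/(0.14×5.83) = 0.01348 K/W
R_stud  = 0.15/(53.8×0.16×5.83) = 0.002989 K/W
R_cav   = 0.15/(0.0214×0.84×5.83) = 1.431 K/W
1/R_core = 1/R_stud + 1/R_cav → R_core = 0.002983 K/W
R_outer = 0.017/(0.219×5.83) = 0.01331 K/W
R_total = 0.02977 K/W
Q = ΔT/R_total = 18/0.02977

Q ≈ 605 W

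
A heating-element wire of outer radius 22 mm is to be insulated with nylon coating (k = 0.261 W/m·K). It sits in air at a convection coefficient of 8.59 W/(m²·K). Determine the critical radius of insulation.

r_cr ≈ 30.4 mm

For a cylinder r_cr = k/h = 0.261/8.59
r_cr = 30.4 mm; since the bare radius (22 mm) is below r_cr, adding a thin layer of insulation will *increase* heat loss.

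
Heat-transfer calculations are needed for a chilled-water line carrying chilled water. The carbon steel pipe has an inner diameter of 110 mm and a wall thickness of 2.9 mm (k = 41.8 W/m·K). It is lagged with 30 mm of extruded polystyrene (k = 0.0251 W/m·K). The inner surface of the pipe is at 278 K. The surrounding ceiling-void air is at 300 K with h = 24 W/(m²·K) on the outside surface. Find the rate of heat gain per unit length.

q′ ≈ 8.08 W/m

For a radial system each layer contributes R = ln(r_out/r_in)/(2πkL); films add R = 1/(hA).
R_carbon steel pipe wall = ln(57.9/55)/(2π×41.8×1) = 1.956×10^-4 K/W
R_extruded polystyrene = ln(87.9/57.9)/(2π×0.0251×1) = 2.647 K/W
R_outer film = 1/(h_o·2πr_oL) = 1/(24×2π×0.0879×1) = 0.07544 K/W
R_total = 2.723 K/W
Q = ΔT/R_total = 22/2.723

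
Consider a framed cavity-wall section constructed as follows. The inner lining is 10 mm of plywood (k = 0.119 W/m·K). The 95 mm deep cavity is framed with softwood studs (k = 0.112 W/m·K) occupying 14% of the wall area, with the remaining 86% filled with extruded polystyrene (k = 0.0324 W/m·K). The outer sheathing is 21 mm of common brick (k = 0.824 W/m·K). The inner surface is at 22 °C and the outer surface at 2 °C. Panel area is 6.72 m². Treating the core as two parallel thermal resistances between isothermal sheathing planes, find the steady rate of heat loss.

Q ≈ 58.7 W

Sheathing layers in series; stud and cavity paths in parallel between them.
R_inner = 0.01/(0.119×6.72) = 0.01251 K/W
R_stud  = 0.095/(0.112×0.14×6.72) = 0.9016 K/W
R_cav   = 0.095/(0.0324×0.86×6.72) = 0.5074 K/W
1/R_core = 1/R_stud + 1/R_cav → R_core = 0.3247 K/W
R_outer = 0.021/(0.824×6.72) = 0.003792 K/W
R_total = 0.341 K/W
Q = ΔT/R_total = 20/0.341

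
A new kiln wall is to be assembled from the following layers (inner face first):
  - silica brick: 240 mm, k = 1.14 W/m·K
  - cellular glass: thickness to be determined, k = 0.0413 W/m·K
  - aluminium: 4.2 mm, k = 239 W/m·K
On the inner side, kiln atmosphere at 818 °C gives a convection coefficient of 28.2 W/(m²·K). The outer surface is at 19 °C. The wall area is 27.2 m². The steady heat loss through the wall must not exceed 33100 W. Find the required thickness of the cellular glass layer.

L ≈ 17 mm

Using the resistance-network approach (series):
R_inner film = 1/(h_i·A) = 1/(28.2×27.2) = 0.001304 K/W
R_silica brick = L/(kA) = 0.24/(1.14×27.2) = 0.00774 K/W
R_aluminium = L/(kA) = 0.0042/(239×27.2) = 6.461×10^-7 K/W
Sum of the known resistances R_other = 0.009044 K/W
Required total resistance R_tot = ΔT/Q_allow = 799/33100 = 0.02414 K/W
R_cellular glass = R_tot − R_other = 0.01509 K/W
L = R·k·A = 0.01509×0.0413×27.2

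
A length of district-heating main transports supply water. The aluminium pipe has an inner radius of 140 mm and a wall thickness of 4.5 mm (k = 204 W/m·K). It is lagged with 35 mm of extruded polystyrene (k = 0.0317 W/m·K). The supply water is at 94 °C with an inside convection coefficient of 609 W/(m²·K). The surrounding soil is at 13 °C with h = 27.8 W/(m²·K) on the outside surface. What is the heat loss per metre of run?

q′ ≈ 72.1 W/m

For a radial system each layer contributes R = ln(r_out/r_in)/(2πkL); films add R = 1/(hA).
R_inner film = 1/(h_i·2πr₁L) = 1/(609×2π×0.14×1) = 0.001867 K/W
R_aluminium pipe wall = ln(144.5/140)/(2π×204×1) = 2.468×10^-5 K/W
R_extruded polystyrene = ln(179.5/144.5)/(2π×0.0317×1) = 1.089 K/W
R_outer film = 1/(h_o·2πr_oL) = 1/(27.8×2π×0.1795×1) = 0.03189 K/W
R_total = 1.123 K/W
Q = ΔT/R_total = 81/1.123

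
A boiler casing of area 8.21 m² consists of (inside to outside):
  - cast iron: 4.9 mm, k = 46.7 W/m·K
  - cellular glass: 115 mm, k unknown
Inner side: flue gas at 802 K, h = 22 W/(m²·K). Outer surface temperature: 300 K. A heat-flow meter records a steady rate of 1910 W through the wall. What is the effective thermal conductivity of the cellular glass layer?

Thermal resistances in series:
R_inner film = 1/(h_i·A) = 1/(22×8.21) = 0.005536 K/W
R_cast iron = L/(kA) = 0.0049/(46.7×8.21) = 1.278×10^-5 K/W
Sum of known resistances R_other = 0.005549 K/W
Total R = ΔT/Q = 502/1910 = 0.2628 K/W
R_cellular glass = R_total − R_other = 0.2573 K/W
k = L/(R·A) = 0.115/(0.2573×8.21)

k ≈ 0.0544 W/(m·K)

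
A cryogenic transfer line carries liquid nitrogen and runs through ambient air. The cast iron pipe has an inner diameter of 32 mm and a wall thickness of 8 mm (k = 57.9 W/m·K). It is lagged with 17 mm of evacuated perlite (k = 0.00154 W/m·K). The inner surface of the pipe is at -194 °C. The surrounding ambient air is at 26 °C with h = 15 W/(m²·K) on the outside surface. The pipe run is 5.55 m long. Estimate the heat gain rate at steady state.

Q ≈ 22 W

Radial resistances (cylindrical: R_cond = ln(r_o/r_i)/(2πkL), R_conv = 1/(h·2πrL)):
R_cast iron pipe wall = ln(24/16)/(2π×57.9×5.55) = 2.008×10^-4 K/W
R_evacuated perlite = ln(41/24)/(2π×0.00154×5.55) = 9.972 K/W
R_outer film = 1/(h_o·2πr_oL) = 1/(15×2π×0.041×5.55) = 0.04663 K/W
R_total = 10.02 K/W
Q = ΔT/R_total = 220/10.02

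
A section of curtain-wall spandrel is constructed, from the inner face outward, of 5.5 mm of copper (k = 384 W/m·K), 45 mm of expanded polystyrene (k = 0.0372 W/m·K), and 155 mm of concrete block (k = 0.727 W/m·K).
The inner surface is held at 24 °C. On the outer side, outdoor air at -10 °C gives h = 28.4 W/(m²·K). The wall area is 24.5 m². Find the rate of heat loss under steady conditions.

Q ≈ 571 W

Using the resistance-network approach (series):
R_copper = L/(kA) = 0.0055/(384×24.5) = 5.846×10^-7 K/W
R_expanded polystyrene = L/(kA) = 0.045/(0.0372×24.5) = 0.04937 K/W
R_concrete block = L/(kA) = 0.155/(0.727×24.5) = 0.008702 K/W
R_outer film = 1/(h_o·A) = 1/(28.4×24.5) = 0.001437 K/W
R_total = 0.05951 K/W
Q = ΔT / R_total = 34 / 0.05951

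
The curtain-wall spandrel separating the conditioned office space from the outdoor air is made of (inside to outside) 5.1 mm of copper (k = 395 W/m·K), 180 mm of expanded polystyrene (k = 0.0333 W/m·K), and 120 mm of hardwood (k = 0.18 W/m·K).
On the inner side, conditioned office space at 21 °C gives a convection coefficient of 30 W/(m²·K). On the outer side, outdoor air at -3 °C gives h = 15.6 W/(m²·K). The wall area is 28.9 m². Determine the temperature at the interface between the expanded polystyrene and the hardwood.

T ≈ -0.157 °C

Using the resistance-network approach (series):
R_inner film = 1/(h_i·A) = 1/(30×28.9) = 0.001153 K/W
R_copper = L/(kA) = 0.0051/(395×28.9) = 4.468×10^-7 K/W
R_expanded polystyrene = L/(kA) = 0.18/(0.0333×28.9) = 0.187 K/W
R_hardwood = L/(kA) = 0.12/(0.18×28.9) = 0.02307 K/W
R_outer film = 1/(h_o·A) = 1/(15.6×28.9) = 0.002218 K/W
R_total = 0.2135 K/W;  Q = ΔT/R_total = 24/0.2135 = 112.4 W
T_interface = T_inner − Q·ΣR(inner→interface) = 21 − 112×0.1882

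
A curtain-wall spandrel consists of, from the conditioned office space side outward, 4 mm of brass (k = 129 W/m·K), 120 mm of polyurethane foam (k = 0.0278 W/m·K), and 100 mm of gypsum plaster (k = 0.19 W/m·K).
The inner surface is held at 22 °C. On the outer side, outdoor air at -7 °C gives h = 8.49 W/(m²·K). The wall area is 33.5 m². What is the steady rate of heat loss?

Using the resistance-network approach (series):
R_brass = L/(kA) = 0.004/(129×33.5) = 9.256×10^-7 K/W
R_polyurethane foam = L/(kA) = 0.12/(0.0278×33.5) = 0.1289 K/W
R_gypsum plaster = L/(kA) = 0.1/(0.19×33.5) = 0.01571 K/W
R_outer film = 1/(h_o·A) = 1/(8.49×33.5) = 0.003516 K/W
R_total = 0.1481 K/W
Q = ΔT / R_total = 29 / 0.1481

Q ≈ 196 W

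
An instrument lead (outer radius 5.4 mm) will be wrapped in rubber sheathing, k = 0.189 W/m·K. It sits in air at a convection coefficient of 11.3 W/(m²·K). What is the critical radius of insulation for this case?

For a cylinder r_cr = k/h = 0.189/11.3
r_cr = 16.7 mm; since the bare radius (5.4 mm) is below r_cr, adding a thin layer of insulation will *increase* heat loss.

r_cr ≈ 16.7 mm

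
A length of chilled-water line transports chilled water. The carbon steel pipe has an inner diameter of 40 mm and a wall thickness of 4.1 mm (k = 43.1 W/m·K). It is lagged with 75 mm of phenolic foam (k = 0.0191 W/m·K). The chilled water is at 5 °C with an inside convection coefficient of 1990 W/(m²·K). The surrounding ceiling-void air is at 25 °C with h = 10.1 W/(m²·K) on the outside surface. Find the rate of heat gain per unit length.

q′ ≈ 1.67 W/m

Radial resistances (cylindrical: R_cond = ln(r_o/r_i)/(2πkL), R_conv = 1/(h·2πrL)):
R_inner film = 1/(h_i·2πr₁L) = 1/(1990×2π×0.02×1) = 0.003999 K/W
R_carbon steel pipe wall = ln(24.1/20)/(2π×43.1×1) = 6.886×10^-4 K/W
R_phenolic foam = ln(99.1/24.1)/(2π×0.0191×1) = 11.78 K/W
R_outer film = 1/(h_o·2πr_oL) = 1/(10.1×2π×0.0991×1) = 0.159 K/W
R_total = 11.95 K/W
Q = ΔT/R_total = 20/11.95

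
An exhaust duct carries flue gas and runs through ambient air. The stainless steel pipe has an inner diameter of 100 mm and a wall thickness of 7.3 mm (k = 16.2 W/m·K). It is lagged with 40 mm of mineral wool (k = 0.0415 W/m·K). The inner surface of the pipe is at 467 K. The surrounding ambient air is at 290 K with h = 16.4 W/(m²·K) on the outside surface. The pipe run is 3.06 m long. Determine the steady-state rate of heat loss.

Treating each annulus and film as a series resistance:
R_stainless steel pipe wall = ln(57.3/50)/(2π×16.2×3.06) = 4.375×10^-4 K/W
R_mineral wool = ln(97.3/57.3)/(2π×0.0415×3.06) = 0.6636 K/W
R_outer film = 1/(h_o·2πr_oL) = 1/(16.4×2π×0.0973×3.06) = 0.03259 K/W
R_total = 0.6966 K/W
Q = ΔT/R_total = 177/0.6966

Q ≈ 254 W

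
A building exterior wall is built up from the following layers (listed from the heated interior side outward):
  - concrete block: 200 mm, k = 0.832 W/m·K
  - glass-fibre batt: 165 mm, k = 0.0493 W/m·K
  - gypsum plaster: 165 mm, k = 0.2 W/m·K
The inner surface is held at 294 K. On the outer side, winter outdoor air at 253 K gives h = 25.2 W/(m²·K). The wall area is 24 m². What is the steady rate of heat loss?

Q ≈ 221 W

Series thermal resistances:
R_concrete block = L/(kA) = 0.2/(0.832×24) = 0.01002 K/W
R_glass-fibre batt = L/(kA) = 0.165/(0.0493×24) = 0.1395 K/W
R_gypsum plaster = L/(kA) = 0.165/(0.2×24) = 0.03437 K/W
R_outer film = 1/(h_o·A) = 1/(25.2×24) = 0.001653 K/W
R_total = 0.1855 K/W
Q = ΔT / R_total = 41 / 0.1855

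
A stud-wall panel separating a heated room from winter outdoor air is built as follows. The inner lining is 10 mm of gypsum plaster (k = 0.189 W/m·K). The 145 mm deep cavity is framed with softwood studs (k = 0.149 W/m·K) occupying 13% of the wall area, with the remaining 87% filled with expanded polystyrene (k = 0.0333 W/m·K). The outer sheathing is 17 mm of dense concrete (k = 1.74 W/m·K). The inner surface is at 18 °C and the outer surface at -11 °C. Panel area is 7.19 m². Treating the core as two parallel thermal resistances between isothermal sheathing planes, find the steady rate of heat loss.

Q ≈ 68.1 W

Sheathing layers in series; stud and cavity paths in parallel between them.
R_inner = 0.01/(0.189×7.19) = 0.007359 K/W
R_stud  = 0.145/(0.149×0.13×7.19) = 1.041 K/W
R_cav   = 0.145/(0.0333×0.87×7.19) = 0.6961 K/W
1/R_core = 1/R_stud + 1/R_cav → R_core = 0.4172 K/W
R_outer = 0.017/(1.74×7.19) = 0.001359 K/W
R_total = 0.4259 K/W
Q = ΔT/R_total = 29/0.4259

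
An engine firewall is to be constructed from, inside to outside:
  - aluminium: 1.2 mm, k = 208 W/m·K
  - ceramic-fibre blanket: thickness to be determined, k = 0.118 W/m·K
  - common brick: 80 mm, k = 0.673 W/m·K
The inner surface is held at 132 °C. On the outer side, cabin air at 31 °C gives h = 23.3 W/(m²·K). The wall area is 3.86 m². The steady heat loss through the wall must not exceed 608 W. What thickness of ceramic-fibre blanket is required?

L ≈ 56.6 mm

Thermal resistances in series:
R_aluminium = L/(kA) = 0.0012/(208×3.86) = 1.495×10^-6 K/W
R_common brick = L/(kA) = 0.08/(0.673×3.86) = 0.0308 K/W
R_outer film = 1/(h_o·A) = 1/(23.3×3.86) = 0.01112 K/W
Sum of the known resistances R_other = 0.04192 K/W
Required total resistance R_tot = ΔT/Q_allow = 101/608 = 0.1661 K/W
R_ceramic-fibre blanket = R_tot − R_other = 0.1242 K/W
L = R·k·A = 0.1242×0.118×3.86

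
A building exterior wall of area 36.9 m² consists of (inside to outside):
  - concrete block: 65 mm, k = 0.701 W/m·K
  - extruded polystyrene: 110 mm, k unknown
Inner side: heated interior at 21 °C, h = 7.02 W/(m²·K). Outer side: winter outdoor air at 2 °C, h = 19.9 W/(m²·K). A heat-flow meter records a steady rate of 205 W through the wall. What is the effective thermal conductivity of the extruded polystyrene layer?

k ≈ 0.0351 W/(m·K)

Using the resistance-network approach (series):
R_inner film = 1/(h_i·A) = 1/(7.02×36.9) = 0.00386 K/W
R_concrete block = L/(kA) = 0.065/(0.701×36.9) = 0.002513 K/W
R_outer film = 1/(h_o·A) = 1/(19.9×36.9) = 0.001362 K/W
Sum of known resistances R_other = 0.007735 K/W
Total R = ΔT/Q = 19/205 = 0.09268 K/W
R_extruded polystyrene = R_total − R_other = 0.08495 K/W
k = L/(R·A) = 0.11/(0.08495×36.9)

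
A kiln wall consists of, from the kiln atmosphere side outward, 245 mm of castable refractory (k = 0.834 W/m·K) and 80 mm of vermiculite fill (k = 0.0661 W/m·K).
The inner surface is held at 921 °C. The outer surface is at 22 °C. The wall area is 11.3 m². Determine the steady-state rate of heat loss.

Q ≈ 6750 W

Treating each layer as a thermal resistance in series:
R_castable refractory = L/(kA) = 0.245/(0.834×11.3) = 0.026 K/W
R_vermiculite fill = L/(kA) = 0.08/(0.0661×11.3) = 0.1071 K/W
R_total = 0.1331 K/W
Q = ΔT / R_total = 899 / 0.1331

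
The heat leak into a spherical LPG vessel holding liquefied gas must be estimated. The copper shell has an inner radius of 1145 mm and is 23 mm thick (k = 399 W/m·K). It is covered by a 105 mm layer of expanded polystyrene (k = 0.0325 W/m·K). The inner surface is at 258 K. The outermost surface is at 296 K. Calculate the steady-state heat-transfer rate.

Spherical conduction: R = (1/r_in − 1/r_out)/(4πk) per layer; series-sum.
R_copper shell = (1/1.145 − 1/1.168)/(4π×399) = 3.43×10^-6 K/W
R_expanded polystyrene = (1/1.168 − 1/1.273)/(4π×0.0325) = 0.1729 K/W
R_total = 0.1729 K/W
Q = ΔT/R_total = 38/0.1729

Q ≈ 220 W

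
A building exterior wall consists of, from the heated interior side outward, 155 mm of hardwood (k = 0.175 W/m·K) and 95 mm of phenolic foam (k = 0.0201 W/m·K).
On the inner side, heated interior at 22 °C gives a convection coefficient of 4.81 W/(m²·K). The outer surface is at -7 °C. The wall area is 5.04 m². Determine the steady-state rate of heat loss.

Using the resistance-network approach (series):
R_inner film = 1/(h_i·A) = 1/(4.81×5.04) = 0.04125 K/W
R_hardwood = L/(kA) = 0.155/(0.175×5.04) = 0.1757 K/W
R_phenolic foam = L/(kA) = 0.095/(0.0201×5.04) = 0.9378 K/W
R_total = 1.155 K/W
Q = ΔT / R_total = 29 / 1.155

Q ≈ 25.1 W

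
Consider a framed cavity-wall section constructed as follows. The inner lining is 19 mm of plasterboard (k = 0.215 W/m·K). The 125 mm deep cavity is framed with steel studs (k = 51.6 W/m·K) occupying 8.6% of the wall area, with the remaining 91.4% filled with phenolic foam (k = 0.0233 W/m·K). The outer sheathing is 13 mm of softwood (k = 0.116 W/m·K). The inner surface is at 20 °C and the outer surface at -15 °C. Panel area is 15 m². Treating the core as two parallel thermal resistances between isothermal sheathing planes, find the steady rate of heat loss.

Q ≈ 2300 W

Sheathing layers in series; stud and cavity paths in parallel between them.
R_inner = 0.019/(0.215×15) = 0.005891 K/W
R_stud  = 0.125/(51.6×0.086×15) = 0.001878 K/W
R_cav   = 0.125/(0.0233×0.914×15) = 0.3913 K/W
1/R_core = 1/R_stud + 1/R_cav → R_core = 0.001869 K/W
R_outer = 0.013/(0.116×15) = 0.007471 K/W
R_total = 0.01523 K/W
Q = ΔT/R_total = 35/0.01523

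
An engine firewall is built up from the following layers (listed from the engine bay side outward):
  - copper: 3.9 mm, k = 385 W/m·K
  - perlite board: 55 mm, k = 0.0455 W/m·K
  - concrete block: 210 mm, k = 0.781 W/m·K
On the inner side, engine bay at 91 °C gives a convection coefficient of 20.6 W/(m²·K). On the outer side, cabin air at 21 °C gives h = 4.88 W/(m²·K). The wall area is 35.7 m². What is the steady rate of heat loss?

Q ≈ 1440 W

Using the resistance-network approach (series):
R_inner film = 1/(h_i·A) = 1/(20.6×35.7) = 0.00136 K/W
R_copper = L/(kA) = 0.0039/(385×35.7) = 2.837×10^-7 K/W
R_perlite board = L/(kA) = 0.055/(0.0455×35.7) = 0.03386 K/W
R_concrete block = L/(kA) = 0.21/(0.781×35.7) = 0.007532 K/W
R_outer film = 1/(h_o·A) = 1/(4.88×35.7) = 0.00574 K/W
R_total = 0.04849 K/W
Q = ΔT / R_total = 70 / 0.04849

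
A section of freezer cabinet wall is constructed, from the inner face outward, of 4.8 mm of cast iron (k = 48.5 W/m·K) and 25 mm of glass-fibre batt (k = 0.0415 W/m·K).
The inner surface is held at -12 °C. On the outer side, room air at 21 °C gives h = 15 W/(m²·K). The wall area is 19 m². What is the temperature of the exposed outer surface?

T ≈ 17.7 °C

Using the resistance-network approach (series):
R_cast iron = L/(kA) = 0.0048/(48.5×19) = 5.209×10^-6 K/W
R_glass-fibre batt = L/(kA) = 0.025/(0.0415×19) = 0.03171 K/W
R_outer film = 1/(h_o·A) = 1/(15×19) = 0.003509 K/W
R_total = 0.03522 K/W;  Q = ΔT/R_total = 33/0.03522 = 937 W
T_interface = T_inner + Q·ΣR(inner→interface) = -12 + 937×0.03171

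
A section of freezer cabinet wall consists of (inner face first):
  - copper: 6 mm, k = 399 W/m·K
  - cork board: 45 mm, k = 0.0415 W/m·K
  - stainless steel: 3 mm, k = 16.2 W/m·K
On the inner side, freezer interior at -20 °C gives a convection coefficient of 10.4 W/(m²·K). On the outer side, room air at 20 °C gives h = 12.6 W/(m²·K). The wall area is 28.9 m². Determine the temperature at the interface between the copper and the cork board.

Model the wall as resistances in series:
R_inner film = 1/(h_i·A) = 1/(10.4×28.9) = 0.003327 K/W
R_copper = L/(kA) = 0.006/(399×28.9) = 5.203×10^-7 K/W
R_cork board = L/(kA) = 0.045/(0.0415×28.9) = 0.03752 K/W
R_stainless steel = L/(kA) = 0.003/(16.2×28.9) = 6.408×10^-6 K/W
R_outer film = 1/(h_o·A) = 1/(12.6×28.9) = 0.002746 K/W
R_total = 0.0436 K/W;  Q = ΔT/R_total = 40/0.0436 = 917.4 W
T_interface = T_inner + Q·ΣR(inner→interface) = -20 + 917×0.003328

T ≈ -16.9 °C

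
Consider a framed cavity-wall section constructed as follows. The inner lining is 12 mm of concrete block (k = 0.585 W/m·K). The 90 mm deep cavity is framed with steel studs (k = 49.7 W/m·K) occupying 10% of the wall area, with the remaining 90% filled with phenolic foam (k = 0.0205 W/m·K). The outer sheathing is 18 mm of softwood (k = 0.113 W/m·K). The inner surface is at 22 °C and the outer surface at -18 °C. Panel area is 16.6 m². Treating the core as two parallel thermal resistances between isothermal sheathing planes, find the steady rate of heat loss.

Sheathing layers in series; stud and cavity paths in parallel between them.
R_inner = 0.012/(0.585×16.6) = 0.001236 K/W
R_stud  = 0.09/(49.7×0.1×16.6) = 0.001091 K/W
R_cav   = 0.09/(0.0205×0.9×16.6) = 0.2939 K/W
1/R_core = 1/R_stud + 1/R_cav → R_core = 0.001087 K/W
R_outer = 0.018/(0.113×16.6) = 0.009596 K/W
R_total = 0.01192 K/W
Q = ΔT/R_total = 40/0.01192

Q ≈ 3360 W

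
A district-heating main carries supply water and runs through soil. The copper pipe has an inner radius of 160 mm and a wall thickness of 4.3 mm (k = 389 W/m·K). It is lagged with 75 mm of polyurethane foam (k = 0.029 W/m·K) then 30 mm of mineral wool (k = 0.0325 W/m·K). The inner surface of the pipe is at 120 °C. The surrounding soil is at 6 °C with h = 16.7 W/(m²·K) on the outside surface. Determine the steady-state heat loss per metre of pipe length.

Cylindrical conduction, so R = ln(r₂/r₁)/(2πkL) per layer, in series:
R_copper pipe wall = ln(164.3/160)/(2π×389×1) = 1.085×10^-5 K/W
R_polyurethane foam = ln(239.3/164.3)/(2π×0.029×1) = 2.064 K/W
R_mineral wool = ln(269.3/239.3)/(2π×0.0325×1) = 0.5784 K/W
R_outer film = 1/(h_o·2πr_oL) = 1/(16.7×2π×0.2693×1) = 0.03539 K/W
R_total = 2.677 K/W
Q = ΔT/R_total = 114/2.677

q′ ≈ 42.6 W/m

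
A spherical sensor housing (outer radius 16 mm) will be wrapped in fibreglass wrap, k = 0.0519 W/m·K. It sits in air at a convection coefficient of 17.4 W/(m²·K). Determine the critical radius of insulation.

r_cr ≈ 5.97 mm

For a sphere r_cr = 2k/h = 2×0.0519/17.4
r_cr = 5.97 mm; since the bare radius (16 mm) is above r_cr, any added insulation will reduce heat loss.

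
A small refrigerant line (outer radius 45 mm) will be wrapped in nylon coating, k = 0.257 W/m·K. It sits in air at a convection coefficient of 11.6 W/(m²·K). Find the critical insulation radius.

r_cr ≈ 22.2 mm

For a cylinder r_cr = k/h = 0.257/11.6
r_cr = 22.2 mm; since the bare radius (45 mm) is above r_cr, any added insulation will reduce heat loss.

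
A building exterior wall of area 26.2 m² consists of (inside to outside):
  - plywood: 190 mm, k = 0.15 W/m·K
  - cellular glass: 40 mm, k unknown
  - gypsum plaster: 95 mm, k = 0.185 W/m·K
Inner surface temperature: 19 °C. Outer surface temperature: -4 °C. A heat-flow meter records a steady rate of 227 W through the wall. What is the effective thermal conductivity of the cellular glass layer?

Series thermal resistances:
R_plywood = L/(kA) = 0.19/(0.15×26.2) = 0.04835 K/W
R_gypsum plaster = L/(kA) = 0.095/(0.185×26.2) = 0.0196 K/W
Sum of known resistances R_other = 0.06795 K/W
Total R = ΔT/Q = 23/227 = 0.1013 K/W
R_cellular glass = R_total − R_other = 0.03338 K/W
k = L/(R·A) = 0.04/(0.03338×26.2)

k ≈ 0.0457 W/(m·K)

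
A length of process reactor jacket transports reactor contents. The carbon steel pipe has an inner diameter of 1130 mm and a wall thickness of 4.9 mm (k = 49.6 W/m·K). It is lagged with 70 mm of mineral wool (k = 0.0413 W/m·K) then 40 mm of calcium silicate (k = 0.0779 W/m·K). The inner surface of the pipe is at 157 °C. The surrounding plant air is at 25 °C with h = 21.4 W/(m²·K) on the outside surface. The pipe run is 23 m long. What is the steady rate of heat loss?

Treating each annulus and film as a series resistance:
R_carbon steel pipe wall = ln(569.9/565)/(2π×49.6×23) = 1.205×10^-6 K/W
R_mineral wool = ln(639.9/569.9)/(2π×0.0413×23) = 0.01941 K/W
R_calcium silicate = ln(679.9/639.9)/(2π×0.0779×23) = 0.005386 K/W
R_outer film = 1/(h_o·2πr_oL) = 1/(21.4×2π×0.6799×23) = 4.756×10^-4 K/W
R_total = 0.02527 K/W
Q = ΔT/R_total = 132/0.02527

Q ≈ 5220 W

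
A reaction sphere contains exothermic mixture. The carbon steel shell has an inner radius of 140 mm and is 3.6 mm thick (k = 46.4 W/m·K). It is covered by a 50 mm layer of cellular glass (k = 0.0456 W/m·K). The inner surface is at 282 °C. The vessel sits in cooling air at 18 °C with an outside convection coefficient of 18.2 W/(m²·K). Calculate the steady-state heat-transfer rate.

Q ≈ 81.1 W

Each spherical layer contributes R = (1/r_i − 1/r_o)/(4πk):
R_carbon steel shell = (1/0.14 − 1/0.1436)/(4π×46.4) = 3.071×10^-4 K/W
R_cellular glass = (1/0.1436 − 1/0.1936)/(4π×0.0456) = 3.139 K/W
R_outer film = 1/(h·4πr_o²) = 1/(18.2×4π×0.1936²) = 0.1167 K/W
R_total = 3.256 K/W
Q = ΔT/R_total = 264/3.256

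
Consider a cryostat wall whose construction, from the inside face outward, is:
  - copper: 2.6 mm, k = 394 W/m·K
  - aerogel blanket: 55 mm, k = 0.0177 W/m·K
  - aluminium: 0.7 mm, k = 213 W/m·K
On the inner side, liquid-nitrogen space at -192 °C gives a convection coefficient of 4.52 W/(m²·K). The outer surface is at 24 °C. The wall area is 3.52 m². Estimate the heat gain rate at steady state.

Q ≈ 228 W

Series thermal resistances:
R_inner film = 1/(h_i·A) = 1/(4.52×3.52) = 0.06285 K/W
R_copper = L/(kA) = 0.0026/(394×3.52) = 1.875×10^-6 K/W
R_aerogel blanket = L/(kA) = 0.055/(0.0177×3.52) = 0.8828 K/W
R_aluminium = L/(kA) = 0.0007/(213×3.52) = 9.336×10^-7 K/W
R_total = 0.9456 K/W
Q = ΔT / R_total = 216 / 0.9456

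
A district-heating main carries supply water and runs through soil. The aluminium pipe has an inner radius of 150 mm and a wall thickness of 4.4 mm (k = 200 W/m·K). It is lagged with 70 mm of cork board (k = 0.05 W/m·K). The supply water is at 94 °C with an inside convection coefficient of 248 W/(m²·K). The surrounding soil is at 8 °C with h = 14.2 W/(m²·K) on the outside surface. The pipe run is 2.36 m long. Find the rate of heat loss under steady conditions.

Q ≈ 163 W

For a radial system each layer contributes R = ln(r_out/r_in)/(2πkL); films add R = 1/(hA).
R_inner film = 1/(h_i·2πr₁L) = 1/(248×2π×0.15×2.36) = 0.001813 K/W
R_aluminium pipe wall = ln(154.4/150)/(2π×200×2.36) = 9.749×10^-6 K/W
R_cork board = ln(224.4/154.4)/(2π×0.05×2.36) = 0.5043 K/W
R_outer film = 1/(h_o·2πr_oL) = 1/(14.2×2π×0.2244×2.36) = 0.02116 K/W
R_total = 0.5273 K/W
Q = ΔT/R_total = 86/0.5273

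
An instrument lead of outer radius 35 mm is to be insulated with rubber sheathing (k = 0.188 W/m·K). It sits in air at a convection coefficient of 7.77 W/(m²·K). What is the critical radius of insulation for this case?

For a cylinder r_cr = k/h = 0.188/7.77
r_cr = 24.2 mm; since the bare radius (35 mm) is above r_cr, any added insulation will reduce heat loss.

r_cr ≈ 24.2 mm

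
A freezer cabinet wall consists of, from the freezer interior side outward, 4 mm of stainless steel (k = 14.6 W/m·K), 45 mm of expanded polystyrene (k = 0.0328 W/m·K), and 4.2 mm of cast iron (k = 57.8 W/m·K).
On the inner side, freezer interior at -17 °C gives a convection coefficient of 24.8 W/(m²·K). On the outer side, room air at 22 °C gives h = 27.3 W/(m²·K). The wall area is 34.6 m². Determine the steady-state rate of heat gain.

Treating each layer as a thermal resistance in series:
R_inner film = 1/(h_i·A) = 1/(24.8×34.6) = 0.001165 K/W
R_stainless steel = L/(kA) = 0.004/(14.6×34.6) = 7.918×10^-6 K/W
R_expanded polystyrene = L/(kA) = 0.045/(0.0328×34.6) = 0.03965 K/W
R_cast iron = L/(kA) = 0.0042/(57.8×34.6) = 2.1×10^-6 K/W
R_outer film = 1/(h_o·A) = 1/(27.3×34.6) = 0.001059 K/W
R_total = 0.04189 K/W
Q = ΔT / R_total = 39 / 0.04189

Q ≈ 931 W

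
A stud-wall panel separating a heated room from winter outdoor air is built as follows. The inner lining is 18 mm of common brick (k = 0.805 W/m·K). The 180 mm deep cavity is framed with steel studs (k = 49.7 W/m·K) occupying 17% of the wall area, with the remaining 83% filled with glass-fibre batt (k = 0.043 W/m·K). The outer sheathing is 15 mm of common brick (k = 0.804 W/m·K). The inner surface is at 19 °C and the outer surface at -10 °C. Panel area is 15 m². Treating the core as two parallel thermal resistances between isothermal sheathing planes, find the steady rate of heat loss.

Q ≈ 6990 W

Sheathing layers in series; stud and cavity paths in parallel between them.
R_inner = 0.018/(0.805×15) = 0.001491 K/W
R_stud  = 0.18/(49.7×0.17×15) = 0.00142 K/W
R_cav   = 0.18/(0.043×0.83×15) = 0.3362 K/W
1/R_core = 1/R_stud + 1/R_cav → R_core = 0.001414 K/W
R_outer = 0.015/(0.804×15) = 0.001244 K/W
R_total = 0.004149 K/W
Q = ΔT/R_total = 29/0.004149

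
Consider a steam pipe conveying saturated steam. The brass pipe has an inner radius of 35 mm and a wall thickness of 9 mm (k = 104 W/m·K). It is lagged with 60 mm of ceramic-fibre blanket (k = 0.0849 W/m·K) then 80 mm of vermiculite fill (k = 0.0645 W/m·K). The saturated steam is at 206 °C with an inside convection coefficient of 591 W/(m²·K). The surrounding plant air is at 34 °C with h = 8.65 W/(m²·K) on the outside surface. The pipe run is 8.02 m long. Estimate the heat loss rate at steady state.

Per-layer cylindrical resistances, series-summed:
R_inner film = 1/(h_i·2πr₁L) = 1/(591×2π×0.035×8.02) = 9.594×10^-4 K/W
R_brass pipe wall = ln(44/35)/(2π×104×8.02) = 4.367×10^-5 K/W
R_ceramic-fibre blanket = ln(104/44)/(2π×0.0849×8.02) = 0.2011 K/W
R_vermiculite fill = ln(184/104)/(2π×0.0645×8.02) = 0.1755 K/W
R_outer film = 1/(h_o·2πr_oL) = 1/(8.65×2π×0.184×8.02) = 0.01247 K/W
R_total = 0.3901 K/W
Q = ΔT/R_total = 172/0.3901

Q ≈ 441 W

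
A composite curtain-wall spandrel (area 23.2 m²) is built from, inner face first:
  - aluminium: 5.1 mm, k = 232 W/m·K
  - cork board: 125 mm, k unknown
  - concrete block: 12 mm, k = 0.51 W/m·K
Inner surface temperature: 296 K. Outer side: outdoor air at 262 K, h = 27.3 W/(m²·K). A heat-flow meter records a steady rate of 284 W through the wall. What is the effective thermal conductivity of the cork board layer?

Series thermal resistances:
R_aluminium = L/(kA) = 0.0051/(232×23.2) = 9.475×10^-7 K/W
R_concrete block = L/(kA) = 0.012/(0.51×23.2) = 0.001014 K/W
R_outer film = 1/(h_o·A) = 1/(27.3×23.2) = 0.001579 K/W
Sum of known resistances R_other = 0.002594 K/W
Total R = ΔT/Q = 34/284 = 0.1197 K/W
R_cork board = R_total − R_other = 0.1171 K/W
k = L/(R·A) = 0.125/(0.1171×23.2)

k ≈ 0.046 W/(m·K)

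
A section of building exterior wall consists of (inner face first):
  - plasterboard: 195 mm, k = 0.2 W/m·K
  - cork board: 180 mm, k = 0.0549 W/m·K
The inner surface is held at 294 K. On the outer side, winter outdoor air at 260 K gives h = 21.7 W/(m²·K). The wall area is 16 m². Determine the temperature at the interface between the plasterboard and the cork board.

T ≈ 286 K

Treating each layer as a thermal resistance in series:
R_plasterboard = L/(kA) = 0.195/(0.2×16) = 0.06094 K/W
R_cork board = L/(kA) = 0.18/(0.0549×16) = 0.2049 K/W
R_outer film = 1/(h_o·A) = 1/(21.7×16) = 0.00288 K/W
R_total = 0.2687 K/W;  Q = ΔT/R_total = 34/0.2687 = 126.5 W
T_interface = T_inner − Q·ΣR(inner→interface) = 294 − 127×0.06094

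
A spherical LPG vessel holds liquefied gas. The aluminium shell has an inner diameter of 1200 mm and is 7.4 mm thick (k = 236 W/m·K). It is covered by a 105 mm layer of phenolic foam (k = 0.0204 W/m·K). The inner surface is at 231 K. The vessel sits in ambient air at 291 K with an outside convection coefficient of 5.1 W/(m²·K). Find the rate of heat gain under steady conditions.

Spherical conduction: R = (1/r_in − 1/r_out)/(4πk) per layer; series-sum.
R_aluminium shell = (1/0.6 − 1/0.6074)/(4π×236) = 6.847×10^-6 K/W
R_phenolic foam = (1/0.6074 − 1/0.7124)/(4π×0.0204) = 0.9466 K/W
R_outer film = 1/(h·4πr_o²) = 1/(5.1×4π×0.7124²) = 0.03074 K/W
R_total = 0.9773 K/W
Q = ΔT/R_total = 60/0.9773

Q ≈ 61.4 W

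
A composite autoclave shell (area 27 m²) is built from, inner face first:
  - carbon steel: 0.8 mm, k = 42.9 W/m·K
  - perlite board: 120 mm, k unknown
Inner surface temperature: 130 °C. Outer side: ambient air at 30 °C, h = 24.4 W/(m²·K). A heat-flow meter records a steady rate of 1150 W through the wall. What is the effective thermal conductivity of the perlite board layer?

k ≈ 0.052 W/(m·K)

Treating each layer as a thermal resistance in series:
R_carbon steel = L/(kA) = 0.0008/(42.9×27) = 6.907×10^-7 K/W
R_outer film = 1/(h_o·A) = 1/(24.4×27) = 0.001518 K/W
Sum of known resistances R_other = 0.001519 K/W
Total R = ΔT/Q = 100/1150 = 0.08696 K/W
R_perlite board = R_total − R_other = 0.08544 K/W
k = L/(R·A) = 0.12/(0.08544×27)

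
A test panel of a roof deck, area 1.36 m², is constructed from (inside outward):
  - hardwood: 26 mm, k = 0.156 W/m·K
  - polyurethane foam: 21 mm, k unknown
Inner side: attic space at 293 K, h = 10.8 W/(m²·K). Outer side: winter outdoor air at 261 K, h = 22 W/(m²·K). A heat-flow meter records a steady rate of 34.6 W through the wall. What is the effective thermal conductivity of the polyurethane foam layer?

k ≈ 0.022 W/(m·K)

Treating each layer as a thermal resistance in series:
R_inner film = 1/(h_i·A) = 1/(10.8×1.36) = 0.06808 K/W
R_hardwood = L/(kA) = 0.026/(0.156×1.36) = 0.1225 K/W
R_outer film = 1/(h_o·A) = 1/(22×1.36) = 0.03342 K/W
Sum of known resistances R_other = 0.2241 K/W
Total R = ΔT/Q = 32/34.6 = 0.9249 K/W
R_polyurethane foam = R_total − R_other = 0.7008 K/W
k = L/(R·A) = 0.021/(0.7008×1.36)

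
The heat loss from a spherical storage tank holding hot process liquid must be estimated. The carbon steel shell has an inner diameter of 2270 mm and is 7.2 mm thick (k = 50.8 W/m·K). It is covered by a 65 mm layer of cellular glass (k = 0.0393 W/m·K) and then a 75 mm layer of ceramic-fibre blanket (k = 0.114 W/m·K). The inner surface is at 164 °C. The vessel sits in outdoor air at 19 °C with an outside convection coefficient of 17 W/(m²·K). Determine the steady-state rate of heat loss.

Q ≈ 1100 W

Radial (spherical) resistances in series:
R_carbon steel shell = (1/1.135 − 1/1.1422)/(4π×50.8) = 8.7×10^-6 K/W
R_cellular glass = (1/1.1422 − 1/1.2072)/(4π×0.0393) = 0.09545 K/W
R_ceramic-fibre blanket = (1/1.2072 − 1/1.2822)/(4π×0.114) = 0.03382 K/W
R_outer film = 1/(h·4πr_o²) = 1/(17×4π×1.2822²) = 0.002847 K/W
R_total = 0.1321 K/W
Q = ΔT/R_total = 145/0.1321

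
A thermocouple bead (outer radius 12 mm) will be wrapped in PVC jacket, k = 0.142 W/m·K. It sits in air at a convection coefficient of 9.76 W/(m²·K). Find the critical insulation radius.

r_cr ≈ 29.1 mm

For a sphere r_cr = 2k/h = 2×0.142/9.76
r_cr = 29.1 mm; since the bare radius (12 mm) is below r_cr, adding a thin layer of insulation will *increase* heat loss.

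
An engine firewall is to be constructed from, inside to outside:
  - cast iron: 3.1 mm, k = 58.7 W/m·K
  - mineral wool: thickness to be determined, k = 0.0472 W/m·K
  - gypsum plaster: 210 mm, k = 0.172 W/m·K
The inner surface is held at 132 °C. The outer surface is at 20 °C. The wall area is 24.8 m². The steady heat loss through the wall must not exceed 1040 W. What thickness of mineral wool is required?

Thermal resistances in series:
R_cast iron = L/(kA) = 0.0031/(58.7×24.8) = 2.129×10^-6 K/W
R_gypsum plaster = L/(kA) = 0.21/(0.172×24.8) = 0.04923 K/W
Sum of the known resistances R_other = 0.04923 K/W
Required total resistance R_tot = ΔT/Q_allow = 112/1040 = 0.1077 K/W
R_mineral wool = R_tot − R_other = 0.05846 K/W
L = R·k·A = 0.05846×0.0472×24.8

L ≈ 68.4 mm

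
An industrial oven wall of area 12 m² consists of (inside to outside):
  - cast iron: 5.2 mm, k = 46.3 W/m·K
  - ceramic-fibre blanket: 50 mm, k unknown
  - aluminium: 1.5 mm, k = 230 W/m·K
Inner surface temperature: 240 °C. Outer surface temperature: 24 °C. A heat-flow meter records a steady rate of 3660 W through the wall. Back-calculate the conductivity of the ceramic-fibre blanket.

k ≈ 0.0706 W/(m·K)

Series thermal resistances:
R_cast iron = L/(kA) = 0.0052/(46.3×12) = 9.359×10^-6 K/W
R_aluminium = L/(kA) = 0.0015/(230×12) = 5.435×10^-7 K/W
Sum of known resistances R_other = 9.903×10^-6 K/W
Total R = ΔT/Q = 216/3660 = 0.05902 K/W
R_ceramic-fibre blanket = R_total − R_other = 0.05901 K/W
k = L/(R·A) = 0.05/(0.05901×12)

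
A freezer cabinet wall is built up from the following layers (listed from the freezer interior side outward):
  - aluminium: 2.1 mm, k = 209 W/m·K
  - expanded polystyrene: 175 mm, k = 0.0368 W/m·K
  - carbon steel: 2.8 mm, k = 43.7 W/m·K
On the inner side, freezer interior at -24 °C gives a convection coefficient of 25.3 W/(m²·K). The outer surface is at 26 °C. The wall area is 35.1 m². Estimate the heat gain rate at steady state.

Model the wall as resistances in series:
R_inner film = 1/(h_i·A) = 1/(25.3×35.1) = 0.001126 K/W
R_aluminium = L/(kA) = 0.0021/(209×35.1) = 2.863×10^-7 K/W
R_expanded polystyrene = L/(kA) = 0.175/(0.0368×35.1) = 0.1355 K/W
R_carbon steel = L/(kA) = 0.0028/(43.7×35.1) = 1.825×10^-6 K/W
R_total = 0.1366 K/W
Q = ΔT / R_total = 50 / 0.1366

Q ≈ 366 W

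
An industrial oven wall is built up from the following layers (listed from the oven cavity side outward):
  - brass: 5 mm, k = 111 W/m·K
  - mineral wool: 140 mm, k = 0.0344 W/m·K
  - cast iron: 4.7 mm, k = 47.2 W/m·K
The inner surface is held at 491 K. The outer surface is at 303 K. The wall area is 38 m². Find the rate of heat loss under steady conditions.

Series thermal resistances:
R_brass = L/(kA) = 0.005/(111×38) = 1.185×10^-6 K/W
R_mineral wool = L/(kA) = 0.14/(0.0344×38) = 0.1071 K/W
R_cast iron = L/(kA) = 0.0047/(47.2×38) = 2.62×10^-6 K/W
R_total = 0.1071 K/W
Q = ΔT / R_total = 188 / 0.1071

Q ≈ 1760 W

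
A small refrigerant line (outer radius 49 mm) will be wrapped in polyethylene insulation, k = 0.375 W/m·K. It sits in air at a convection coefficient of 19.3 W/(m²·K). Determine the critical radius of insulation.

For a cylinder r_cr = k/h = 0.375/19.3
r_cr = 19.4 mm; since the bare radius (49 mm) is above r_cr, any added insulation will reduce heat loss.

r_cr ≈ 19.4 mm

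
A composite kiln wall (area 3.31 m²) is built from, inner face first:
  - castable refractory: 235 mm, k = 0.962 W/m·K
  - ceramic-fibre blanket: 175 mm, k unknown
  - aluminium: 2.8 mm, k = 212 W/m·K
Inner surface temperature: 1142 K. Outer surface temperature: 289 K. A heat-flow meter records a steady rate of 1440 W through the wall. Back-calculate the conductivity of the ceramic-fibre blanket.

Series thermal resistances:
R_castable refractory = L/(kA) = 0.235/(0.962×3.31) = 0.0738 K/W
R_aluminium = L/(kA) = 0.0028/(212×3.31) = 3.99×10^-6 K/W
Sum of known resistances R_other = 0.07381 K/W
Total R = ΔT/Q = 853/1440 = 0.5924 K/W
R_ceramic-fibre blanket = R_total − R_other = 0.5186 K/W
k = L/(R·A) = 0.175/(0.5186×3.31)

k ≈ 0.102 W/(m·K)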